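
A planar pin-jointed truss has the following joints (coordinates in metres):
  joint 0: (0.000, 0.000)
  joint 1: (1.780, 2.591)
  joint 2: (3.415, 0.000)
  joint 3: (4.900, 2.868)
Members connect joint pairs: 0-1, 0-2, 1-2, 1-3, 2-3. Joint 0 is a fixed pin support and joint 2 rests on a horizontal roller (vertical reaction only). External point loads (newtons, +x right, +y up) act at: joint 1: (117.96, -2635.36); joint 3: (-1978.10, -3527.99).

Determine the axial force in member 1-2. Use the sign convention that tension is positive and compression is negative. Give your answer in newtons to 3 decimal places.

N=4 nodes, M=5 members, R=3 reactions → 2N=8, M+R=8
member 0 (0-1): L=3.1435, (cx,cy)=(0.5662,0.8242)
member 1 (0-2): L=3.4150, (cx,cy)=(1.0000,0.0000)
member 2 (1-2): L=3.0637, (cx,cy)=(0.5337,-0.8457)
member 3 (1-3): L=3.1323, (cx,cy)=(0.9961,0.0884)
member 4 (2-3): L=3.2297, (cx,cy)=(0.4598,0.8880)
solve A·x = −loads:
  F[0-1] = -1576.4368 N (compression)
  F[0-2] = -967.4901 N (compression)
  F[1-2] = -1596.4195 N (compression)
  F[1-3] = -159.2865 N (compression)
  F[2-3] = -3957.0029 N (compression)
  Rx@0 = +1860.1400 N
  Ry@0 = +1299.3572 N
  Ry@2 = +4863.9928 N

-1596.419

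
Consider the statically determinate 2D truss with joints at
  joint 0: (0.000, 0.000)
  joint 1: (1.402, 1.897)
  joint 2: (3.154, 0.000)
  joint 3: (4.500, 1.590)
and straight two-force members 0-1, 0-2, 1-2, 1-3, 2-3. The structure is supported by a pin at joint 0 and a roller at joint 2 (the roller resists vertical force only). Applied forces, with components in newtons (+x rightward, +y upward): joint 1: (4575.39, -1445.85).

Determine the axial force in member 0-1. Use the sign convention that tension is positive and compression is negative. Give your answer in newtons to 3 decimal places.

N=4 nodes, M=5 members, R=3 reactions → 2N=8, M+R=8
member 0 (0-1): L=2.3589, (cx,cy)=(0.5944,0.8042)
member 1 (0-2): L=3.1540, (cx,cy)=(1.0000,0.0000)
member 2 (1-2): L=2.5823, (cx,cy)=(0.6785,-0.7346)
member 3 (1-3): L=3.1132, (cx,cy)=(0.9951,-0.0986)
member 4 (2-3): L=2.0832, (cx,cy)=(0.6461,0.7632)
solve A·x = −loads:
  F[0-1] = +2423.2190 N (tension)
  F[0-2] = +3135.1370 N (tension)
  F[1-2] = -4620.8715 N (compression)
  F[1-3] = -0.0000 N (compression)
  F[2-3] = +0.0000 N (tension)
  Rx@0 = -4575.3900 N
  Ry@0 = -1948.7589 N
  Ry@2 = +3394.6089 N

2423.219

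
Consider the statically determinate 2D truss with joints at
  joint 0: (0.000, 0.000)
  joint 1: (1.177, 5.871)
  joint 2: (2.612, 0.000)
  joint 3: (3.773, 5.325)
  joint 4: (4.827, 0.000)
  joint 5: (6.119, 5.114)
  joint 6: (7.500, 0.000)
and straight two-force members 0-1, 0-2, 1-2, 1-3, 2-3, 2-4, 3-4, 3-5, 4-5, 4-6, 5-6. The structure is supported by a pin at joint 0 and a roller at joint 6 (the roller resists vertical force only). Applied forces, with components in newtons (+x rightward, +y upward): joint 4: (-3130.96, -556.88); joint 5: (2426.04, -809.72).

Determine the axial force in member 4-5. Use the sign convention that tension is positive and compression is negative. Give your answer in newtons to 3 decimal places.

2033.970

N=7 nodes, M=11 members, R=3 reactions → 2N=14, M+R=14
member 0 (0-1): L=5.9878, (cx,cy)=(0.1966,0.9805)
member 1 (0-2): L=2.6120, (cx,cy)=(1.0000,0.0000)
member 2 (1-2): L=6.0438, (cx,cy)=(0.2374,-0.9714)
member 3 (1-3): L=2.6528, (cx,cy)=(0.9786,-0.2058)
member 4 (2-3): L=5.4501, (cx,cy)=(0.2130,0.9770)
member 5 (2-4): L=2.2150, (cx,cy)=(1.0000,0.0000)
member 6 (3-4): L=5.4283, (cx,cy)=(0.1942,-0.9810)
member 7 (3-5): L=2.3555, (cx,cy)=(0.9960,-0.0896)
member 8 (4-5): L=5.2747, (cx,cy)=(0.2449,0.9695)
member 9 (4-6): L=2.6730, (cx,cy)=(1.0000,0.0000)
member 10 (5-6): L=5.2972, (cx,cy)=(0.2607,-0.9654)
solve A·x = −loads:
  F[0-1] = +1332.6668 N (tension)
  F[0-2] = -966.8766 N (compression)
  F[1-2] = -1477.8215 N (compression)
  F[1-3] = +626.2473 N (tension)
  F[2-3] = +1469.2864 N (tension)
  F[2-4] = -1630.7521 N (compression)
  F[3-4] = -1442.5841 N (compression)
  F[3-5] = +1210.8024 N (tension)
  F[4-5] = +2033.9697 N (tension)
  F[4-6] = +721.8972 N (tension)
  F[5-6] = -2769.0240 N (compression)
  Rx@0 = +704.9200 N
  Ry@0 = -1306.6673 N
  Ry@6 = +2673.2673 N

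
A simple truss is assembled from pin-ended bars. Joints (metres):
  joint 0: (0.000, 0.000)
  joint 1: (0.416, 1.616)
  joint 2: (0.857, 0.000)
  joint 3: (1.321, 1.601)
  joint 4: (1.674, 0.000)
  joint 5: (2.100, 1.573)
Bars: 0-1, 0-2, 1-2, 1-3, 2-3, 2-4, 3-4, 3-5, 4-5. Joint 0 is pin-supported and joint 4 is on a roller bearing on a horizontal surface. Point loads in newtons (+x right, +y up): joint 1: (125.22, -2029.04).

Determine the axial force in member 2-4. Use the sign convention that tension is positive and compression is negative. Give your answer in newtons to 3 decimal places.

N=6 nodes, M=9 members, R=3 reactions → 2N=12, M+R=12
member 0 (0-1): L=1.6687, (cx,cy)=(0.2493,0.9684)
member 1 (0-2): L=0.8570, (cx,cy)=(1.0000,0.0000)
member 2 (1-2): L=1.6751, (cx,cy)=(0.2633,-0.9647)
member 3 (1-3): L=0.9051, (cx,cy)=(0.9999,-0.0166)
member 4 (2-3): L=1.6669, (cx,cy)=(0.2784,0.9605)
member 5 (2-4): L=0.8170, (cx,cy)=(1.0000,0.0000)
member 6 (3-4): L=1.6395, (cx,cy)=(0.2153,-0.9765)
member 7 (3-5): L=0.7795, (cx,cy)=(0.9994,-0.0359)
member 8 (4-5): L=1.6297, (cx,cy)=(0.2614,0.9652)
solve A·x = −loads:
  F[0-1] = -1449.7004 N (compression)
  F[0-2] = +486.6274 N (tension)
  F[1-2] = -642.5156 N (compression)
  F[1-3] = -317.5166 N (compression)
  F[2-3] = +645.3565 N (tension)
  F[2-4] = +137.8290 N (tension)
  F[3-4] = -640.1257 N (compression)
  F[3-5] = -0.0000 N (compression)
  F[4-5] = +0.0000 N (tension)
  Rx@0 = -125.2200 N
  Ry@0 = +1403.9288 N
  Ry@4 = +625.1112 N

137.829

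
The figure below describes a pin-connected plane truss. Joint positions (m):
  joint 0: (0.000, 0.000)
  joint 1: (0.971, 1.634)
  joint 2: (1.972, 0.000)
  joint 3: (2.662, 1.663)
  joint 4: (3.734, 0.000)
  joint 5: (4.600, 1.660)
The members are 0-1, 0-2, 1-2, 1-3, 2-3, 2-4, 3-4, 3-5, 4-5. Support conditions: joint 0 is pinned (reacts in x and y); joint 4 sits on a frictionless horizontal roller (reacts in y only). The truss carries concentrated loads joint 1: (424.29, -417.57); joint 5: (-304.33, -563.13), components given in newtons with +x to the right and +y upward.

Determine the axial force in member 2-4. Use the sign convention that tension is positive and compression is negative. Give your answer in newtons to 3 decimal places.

-107.138

N=6 nodes, M=9 members, R=3 reactions → 2N=12, M+R=12
member 0 (0-1): L=1.9007, (cx,cy)=(0.5109,0.8597)
member 1 (0-2): L=1.9720, (cx,cy)=(1.0000,0.0000)
member 2 (1-2): L=1.9162, (cx,cy)=(0.5224,-0.8527)
member 3 (1-3): L=1.6912, (cx,cy)=(0.9999,0.0171)
member 4 (2-3): L=1.8005, (cx,cy)=(0.3832,0.9237)
member 5 (2-4): L=1.7620, (cx,cy)=(1.0000,0.0000)
member 6 (3-4): L=1.9786, (cx,cy)=(0.5418,-0.8405)
member 7 (3-5): L=1.9380, (cx,cy)=(1.0000,-0.0015)
member 8 (4-5): L=1.8723, (cx,cy)=(0.4625,0.8866)
solve A·x = −loads:
  F[0-1] = -148.9015 N (compression)
  F[0-2] = +196.0270 N (tension)
  F[1-2] = -346.0077 N (compression)
  F[1-3] = -319.6571 N (compression)
  F[2-3] = +319.4339 N (tension)
  F[2-4] = -107.1381 N (compression)
  F[3-4] = -344.4931 N (compression)
  F[3-5] = -10.5440 N (compression)
  F[4-5] = -635.1724 N (compression)
  Rx@0 = -119.9600 N
  Ry@0 = +128.0057 N
  Ry@4 = +852.6943 N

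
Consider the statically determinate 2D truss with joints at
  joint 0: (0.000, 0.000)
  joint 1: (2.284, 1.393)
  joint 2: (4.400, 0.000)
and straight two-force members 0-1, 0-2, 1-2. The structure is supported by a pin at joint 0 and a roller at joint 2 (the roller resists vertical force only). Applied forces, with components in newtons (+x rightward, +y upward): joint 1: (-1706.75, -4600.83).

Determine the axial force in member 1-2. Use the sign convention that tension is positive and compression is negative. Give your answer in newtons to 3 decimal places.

N=3 nodes, M=3 members, R=3 reactions → 2N=6, M+R=6
member 0 (0-1): L=2.6753, (cx,cy)=(0.8537,0.5207)
member 1 (0-2): L=4.4000, (cx,cy)=(1.0000,0.0000)
member 2 (1-2): L=2.5334, (cx,cy)=(0.8353,-0.5499)
solve A·x = −loads:
  F[0-1] = -5287.0274 N (compression)
  F[0-2] = +2807.0153 N (tension)
  F[1-2] = -3360.6691 N (compression)
  Rx@0 = +1706.7500 N
  Ry@0 = +2752.9225 N
  Ry@2 = +1847.9075 N

-3360.669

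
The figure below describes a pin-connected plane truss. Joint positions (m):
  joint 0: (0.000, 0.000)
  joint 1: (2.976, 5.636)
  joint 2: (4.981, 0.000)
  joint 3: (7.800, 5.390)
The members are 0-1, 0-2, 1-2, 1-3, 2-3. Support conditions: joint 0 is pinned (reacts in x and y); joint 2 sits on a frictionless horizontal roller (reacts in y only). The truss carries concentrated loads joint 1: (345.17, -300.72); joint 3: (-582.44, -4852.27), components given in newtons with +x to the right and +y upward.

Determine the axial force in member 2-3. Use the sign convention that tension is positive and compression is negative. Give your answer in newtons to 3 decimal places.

N=4 nodes, M=5 members, R=3 reactions → 2N=8, M+R=8
member 0 (0-1): L=6.3735, (cx,cy)=(0.4669,0.8843)
member 1 (0-2): L=4.9810, (cx,cy)=(1.0000,0.0000)
member 2 (1-2): L=5.9820, (cx,cy)=(0.3352,-0.9422)
member 3 (1-3): L=4.8303, (cx,cy)=(0.9987,-0.0509)
member 4 (2-3): L=6.0827, (cx,cy)=(0.4634,0.8861)
solve A·x = −loads:
  F[0-1] = +2697.5175 N (tension)
  F[0-2] = -1496.8377 N (compression)
  F[1-2] = -2954.1061 N (compression)
  F[1-3] = +1907.0039 N (tension)
  F[2-3] = -5366.2326 N (compression)
  Rx@0 = +237.2700 N
  Ry@0 = -2385.3909 N
  Ry@2 = +7538.3809 N

-5366.233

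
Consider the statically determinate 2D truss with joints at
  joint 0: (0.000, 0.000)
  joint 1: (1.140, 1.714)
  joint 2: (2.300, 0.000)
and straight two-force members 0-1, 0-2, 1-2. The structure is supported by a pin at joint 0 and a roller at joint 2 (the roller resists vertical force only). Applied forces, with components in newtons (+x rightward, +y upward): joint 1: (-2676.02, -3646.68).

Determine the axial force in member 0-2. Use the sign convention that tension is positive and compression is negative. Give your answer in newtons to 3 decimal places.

N=3 nodes, M=3 members, R=3 reactions → 2N=6, M+R=6
member 0 (0-1): L=2.0585, (cx,cy)=(0.5538,0.8326)
member 1 (0-2): L=2.3000, (cx,cy)=(1.0000,0.0000)
member 2 (1-2): L=2.0696, (cx,cy)=(0.5605,-0.8282)
solve A·x = −loads:
  F[0-1] = -4603.8820 N (compression)
  F[0-2] = -126.3762 N (compression)
  F[1-2] = +225.4766 N (tension)
  Rx@0 = +2676.0200 N
  Ry@0 = +3833.4118 N
  Ry@2 = -186.7318 N

-126.376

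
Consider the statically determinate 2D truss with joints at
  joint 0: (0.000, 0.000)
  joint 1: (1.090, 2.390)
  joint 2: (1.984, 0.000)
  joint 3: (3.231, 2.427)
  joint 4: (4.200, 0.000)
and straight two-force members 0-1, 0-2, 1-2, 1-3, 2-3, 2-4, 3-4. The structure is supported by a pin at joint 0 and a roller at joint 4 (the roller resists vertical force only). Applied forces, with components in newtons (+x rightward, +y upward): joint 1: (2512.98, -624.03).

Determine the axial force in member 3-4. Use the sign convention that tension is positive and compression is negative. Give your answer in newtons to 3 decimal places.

N=5 nodes, M=7 members, R=3 reactions → 2N=10, M+R=10
member 0 (0-1): L=2.6268, (cx,cy)=(0.4149,0.9098)
member 1 (0-2): L=1.9840, (cx,cy)=(1.0000,0.0000)
member 2 (1-2): L=2.5517, (cx,cy)=(0.3504,-0.9366)
member 3 (1-3): L=2.1413, (cx,cy)=(0.9999,0.0173)
member 4 (2-3): L=2.7286, (cx,cy)=(0.4570,0.8895)
member 5 (2-4): L=2.2160, (cx,cy)=(1.0000,0.0000)
member 6 (3-4): L=2.6133, (cx,cy)=(0.3708,-0.9287)
solve A·x = −loads:
  F[0-1] = +1063.8369 N (tension)
  F[0-2] = +2071.5410 N (tension)
  F[1-2] = -1726.7440 N (compression)
  F[1-3] = -1466.7947 N (compression)
  F[2-3] = +1818.2903 N (tension)
  F[2-4] = +635.6017 N (tension)
  F[3-4] = -1714.1509 N (compression)
  Rx@0 = -2512.9800 N
  Ry@0 = -967.9259 N
  Ry@4 = +1591.9559 N

-1714.151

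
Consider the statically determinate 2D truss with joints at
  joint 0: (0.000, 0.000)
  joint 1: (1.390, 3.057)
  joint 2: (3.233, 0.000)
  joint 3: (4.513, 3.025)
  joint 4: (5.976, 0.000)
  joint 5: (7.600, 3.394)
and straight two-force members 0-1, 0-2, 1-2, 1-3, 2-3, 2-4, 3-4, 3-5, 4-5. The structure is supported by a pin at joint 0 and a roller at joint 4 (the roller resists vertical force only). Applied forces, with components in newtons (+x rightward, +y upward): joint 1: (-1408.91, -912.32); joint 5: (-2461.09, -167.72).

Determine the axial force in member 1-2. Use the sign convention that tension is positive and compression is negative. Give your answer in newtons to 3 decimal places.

N=6 nodes, M=9 members, R=3 reactions → 2N=12, M+R=12
member 0 (0-1): L=3.3582, (cx,cy)=(0.4139,0.9103)
member 1 (0-2): L=3.2330, (cx,cy)=(1.0000,0.0000)
member 2 (1-2): L=3.5696, (cx,cy)=(0.5163,-0.8564)
member 3 (1-3): L=3.1232, (cx,cy)=(0.9999,-0.0102)
member 4 (2-3): L=3.2847, (cx,cy)=(0.3897,0.9209)
member 5 (2-4): L=2.7430, (cx,cy)=(1.0000,0.0000)
member 6 (3-4): L=3.3602, (cx,cy)=(0.4354,-0.9002)
member 7 (3-5): L=3.1090, (cx,cy)=(0.9929,0.1187)
member 8 (4-5): L=3.7625, (cx,cy)=(0.4316,0.9021)
solve A·x = −loads:
  F[0-1] = -3046.2062 N (compression)
  F[0-2] = -2609.1292 N (compression)
  F[1-2] = +2184.4005 N (tension)
  F[1-3] = -979.8342 N (compression)
  F[2-3] = -2031.3108 N (compression)
  F[2-4] = -689.7265 N (compression)
  F[3-4] = +1731.5720 N (tension)
  F[3-5] = -2543.2492 N (compression)
  F[4-5] = +148.6993 N (tension)
  Rx@0 = +3870.0000 N
  Ry@0 = +2773.0086 N
  Ry@4 = -1692.9686 N

2184.401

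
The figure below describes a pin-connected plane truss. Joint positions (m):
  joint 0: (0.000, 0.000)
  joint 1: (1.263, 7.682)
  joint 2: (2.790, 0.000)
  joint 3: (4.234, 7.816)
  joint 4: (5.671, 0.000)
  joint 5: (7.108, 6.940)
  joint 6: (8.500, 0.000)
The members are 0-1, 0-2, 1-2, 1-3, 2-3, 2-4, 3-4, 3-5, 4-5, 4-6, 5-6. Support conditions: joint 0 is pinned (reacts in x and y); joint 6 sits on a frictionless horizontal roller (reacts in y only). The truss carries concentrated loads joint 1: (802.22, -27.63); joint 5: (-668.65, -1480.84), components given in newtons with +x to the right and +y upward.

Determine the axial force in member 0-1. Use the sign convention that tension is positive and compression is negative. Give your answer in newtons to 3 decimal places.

-88.116

N=7 nodes, M=11 members, R=3 reactions → 2N=14, M+R=14
member 0 (0-1): L=7.7851, (cx,cy)=(0.1622,0.9868)
member 1 (0-2): L=2.7900, (cx,cy)=(1.0000,0.0000)
member 2 (1-2): L=7.8323, (cx,cy)=(0.1950,-0.9808)
member 3 (1-3): L=2.9740, (cx,cy)=(0.9990,0.0451)
member 4 (2-3): L=7.9483, (cx,cy)=(0.1817,0.9834)
member 5 (2-4): L=2.8810, (cx,cy)=(1.0000,0.0000)
member 6 (3-4): L=7.9470, (cx,cy)=(0.1808,-0.9835)
member 7 (3-5): L=3.0045, (cx,cy)=(0.9566,-0.2916)
member 8 (4-5): L=7.0872, (cx,cy)=(0.2028,0.9792)
member 9 (4-6): L=2.8290, (cx,cy)=(1.0000,0.0000)
member 10 (5-6): L=7.0782, (cx,cy)=(0.1967,-0.9805)
solve A·x = −loads:
  F[0-1] = -88.1161 N (compression)
  F[0-2] = +147.8653 N (tension)
  F[1-2] = +22.7280 N (tension)
  F[1-3] = -821.7810 N (compression)
  F[2-3] = -22.6692 N (compression)
  F[2-4] = +156.4148 N (tension)
  F[3-4] = +334.7692 N (tension)
  F[3-5] = -925.8231 N (compression)
  F[4-5] = -336.2348 N (compression)
  F[4-6] = +285.1236 N (tension)
  F[5-6] = -1449.8338 N (compression)
  Rx@0 = -133.5700 N
  Ry@0 = +86.9488 N
  Ry@6 = +1421.5212 N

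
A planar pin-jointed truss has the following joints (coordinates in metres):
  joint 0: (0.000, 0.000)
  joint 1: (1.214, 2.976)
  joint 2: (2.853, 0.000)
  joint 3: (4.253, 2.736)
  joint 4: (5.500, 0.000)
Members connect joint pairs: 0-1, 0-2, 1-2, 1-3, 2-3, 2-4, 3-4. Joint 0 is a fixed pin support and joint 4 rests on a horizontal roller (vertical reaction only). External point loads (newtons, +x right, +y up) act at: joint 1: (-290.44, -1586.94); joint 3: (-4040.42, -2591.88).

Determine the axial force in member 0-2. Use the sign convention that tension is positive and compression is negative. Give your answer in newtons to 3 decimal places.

-2702.652

N=5 nodes, M=7 members, R=3 reactions → 2N=10, M+R=10
member 0 (0-1): L=3.2141, (cx,cy)=(0.3777,0.9259)
member 1 (0-2): L=2.8530, (cx,cy)=(1.0000,0.0000)
member 2 (1-2): L=3.3975, (cx,cy)=(0.4824,-0.8759)
member 3 (1-3): L=3.0485, (cx,cy)=(0.9969,-0.0787)
member 4 (2-3): L=3.0734, (cx,cy)=(0.4555,0.8902)
member 5 (2-4): L=2.6470, (cx,cy)=(1.0000,0.0000)
member 6 (3-4): L=3.0068, (cx,cy)=(0.4147,-0.9099)
solve A·x = −loads:
  F[0-1] = -4310.7127 N (compression)
  F[0-2] = -2702.6524 N (compression)
  F[1-2] = +2995.8986 N (tension)
  F[1-3] = -2791.7016 N (compression)
  F[2-3] = -2947.8373 N (compression)
  F[2-4] = +85.4265 N (tension)
  F[3-4] = -205.9810 N (compression)
  Rx@0 = +4330.8600 N
  Ry@0 = +3991.3887 N
  Ry@4 = +187.4313 N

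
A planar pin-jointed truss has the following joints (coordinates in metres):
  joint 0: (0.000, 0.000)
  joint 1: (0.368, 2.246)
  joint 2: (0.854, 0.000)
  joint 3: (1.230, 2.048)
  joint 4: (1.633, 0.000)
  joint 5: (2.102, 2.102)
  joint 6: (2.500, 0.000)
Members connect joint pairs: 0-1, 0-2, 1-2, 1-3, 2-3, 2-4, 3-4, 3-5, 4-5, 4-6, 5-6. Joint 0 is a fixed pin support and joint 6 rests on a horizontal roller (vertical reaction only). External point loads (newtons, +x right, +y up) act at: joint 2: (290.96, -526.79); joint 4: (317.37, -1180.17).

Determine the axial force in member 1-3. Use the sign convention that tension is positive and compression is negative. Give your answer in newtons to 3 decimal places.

N=7 nodes, M=11 members, R=3 reactions → 2N=14, M+R=14
member 0 (0-1): L=2.2759, (cx,cy)=(0.1617,0.9868)
member 1 (0-2): L=0.8540, (cx,cy)=(1.0000,0.0000)
member 2 (1-2): L=2.2980, (cx,cy)=(0.2115,-0.9774)
member 3 (1-3): L=0.8844, (cx,cy)=(0.9746,-0.2239)
member 4 (2-3): L=2.0822, (cx,cy)=(0.1806,0.9836)
member 5 (2-4): L=0.7790, (cx,cy)=(1.0000,0.0000)
member 6 (3-4): L=2.0873, (cx,cy)=(0.1931,-0.9812)
member 7 (3-5): L=0.8737, (cx,cy)=(0.9981,0.0618)
member 8 (4-5): L=2.1537, (cx,cy)=(0.2178,0.9760)
member 9 (4-6): L=0.8670, (cx,cy)=(1.0000,0.0000)
member 10 (5-6): L=2.1393, (cx,cy)=(0.1860,-0.9825)
solve A·x = −loads:
  F[0-1] = -766.2036 N (compression)
  F[0-2] = +732.2181 N (tension)
  F[1-2] = +844.7215 N (tension)
  F[1-3] = -310.4169 N (compression)
  F[2-3] = -303.8185 N (compression)
  F[2-4] = +674.7706 N (tension)
  F[3-4] = +208.6300 N (tension)
  F[3-5] = -398.4436 N (compression)
  F[4-5] = +999.4515 N (tension)
  F[4-6] = +180.0351 N (tension)
  F[5-6] = -967.7327 N (compression)
  Rx@0 = -608.3300 N
  Ry@0 = +756.1215 N
  Ry@6 = +950.8385 N

-310.417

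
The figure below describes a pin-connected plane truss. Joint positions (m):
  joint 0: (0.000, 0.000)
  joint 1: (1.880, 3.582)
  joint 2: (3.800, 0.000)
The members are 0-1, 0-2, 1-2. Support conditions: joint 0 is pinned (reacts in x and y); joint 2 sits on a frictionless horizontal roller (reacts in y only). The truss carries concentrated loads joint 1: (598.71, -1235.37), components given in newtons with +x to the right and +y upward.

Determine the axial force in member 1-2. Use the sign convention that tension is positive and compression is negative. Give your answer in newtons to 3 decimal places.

-1333.771

N=3 nodes, M=3 members, R=3 reactions → 2N=6, M+R=6
member 0 (0-1): L=4.0454, (cx,cy)=(0.4647,0.8855)
member 1 (0-2): L=3.8000, (cx,cy)=(1.0000,0.0000)
member 2 (1-2): L=4.0641, (cx,cy)=(0.4724,-0.8814)
solve A·x = −loads:
  F[0-1] = -67.5631 N (compression)
  F[0-2] = +630.1084 N (tension)
  F[1-2] = -1333.7710 N (compression)
  Rx@0 = -598.7100 N
  Ry@0 = +59.8240 N
  Ry@2 = +1175.5460 N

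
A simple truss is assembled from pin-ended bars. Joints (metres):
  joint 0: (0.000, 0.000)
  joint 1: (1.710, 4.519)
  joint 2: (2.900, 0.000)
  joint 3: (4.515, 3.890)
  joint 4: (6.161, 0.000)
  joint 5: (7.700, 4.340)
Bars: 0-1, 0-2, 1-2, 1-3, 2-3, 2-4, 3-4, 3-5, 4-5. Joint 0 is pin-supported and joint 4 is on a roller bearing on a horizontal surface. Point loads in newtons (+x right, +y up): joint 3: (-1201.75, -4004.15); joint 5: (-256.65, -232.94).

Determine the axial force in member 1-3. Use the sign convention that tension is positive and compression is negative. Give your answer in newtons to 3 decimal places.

-1363.742

N=6 nodes, M=9 members, R=3 reactions → 2N=12, M+R=12
member 0 (0-1): L=4.8317, (cx,cy)=(0.3539,0.9353)
member 1 (0-2): L=2.9000, (cx,cy)=(1.0000,0.0000)
member 2 (1-2): L=4.6731, (cx,cy)=(0.2547,-0.9670)
member 3 (1-3): L=2.8747, (cx,cy)=(0.9758,-0.2188)
member 4 (2-3): L=4.2119, (cx,cy)=(0.3834,0.9236)
member 5 (2-4): L=3.2610, (cx,cy)=(1.0000,0.0000)
member 6 (3-4): L=4.2239, (cx,cy)=(0.3897,-0.9209)
member 7 (3-5): L=3.2166, (cx,cy)=(0.9902,0.1399)
member 8 (4-5): L=4.6048, (cx,cy)=(0.3342,0.9425)
solve A·x = −loads:
  F[0-1] = -2086.1640 N (compression)
  F[0-2] = -720.0822 N (compression)
  F[1-2] = +2326.2326 N (tension)
  F[1-3] = -1363.7424 N (compression)
  F[2-3] = -2435.7101 N (compression)
  F[2-4] = +806.2324 N (tension)
  F[3-4] = -2257.3408 N (compression)
  F[3-5] = -185.0473 N (compression)
  F[4-5] = -219.6850 N (compression)
  Rx@0 = +1458.4000 N
  Ry@0 = +1951.1451 N
  Ry@4 = +2285.9449 N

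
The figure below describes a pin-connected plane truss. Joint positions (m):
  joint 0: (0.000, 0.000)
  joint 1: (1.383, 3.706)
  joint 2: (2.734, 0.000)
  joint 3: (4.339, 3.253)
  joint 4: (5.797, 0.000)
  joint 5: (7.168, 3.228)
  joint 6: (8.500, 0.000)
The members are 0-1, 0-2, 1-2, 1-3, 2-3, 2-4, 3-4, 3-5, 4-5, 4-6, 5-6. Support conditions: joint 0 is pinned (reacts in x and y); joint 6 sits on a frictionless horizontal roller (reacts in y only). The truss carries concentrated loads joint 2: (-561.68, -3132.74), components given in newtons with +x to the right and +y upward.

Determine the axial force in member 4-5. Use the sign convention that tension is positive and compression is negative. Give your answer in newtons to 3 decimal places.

1086.683

N=7 nodes, M=11 members, R=3 reactions → 2N=14, M+R=14
member 0 (0-1): L=3.9556, (cx,cy)=(0.3496,0.9369)
member 1 (0-2): L=2.7340, (cx,cy)=(1.0000,0.0000)
member 2 (1-2): L=3.9446, (cx,cy)=(0.3425,-0.9395)
member 3 (1-3): L=2.9905, (cx,cy)=(0.9885,-0.1515)
member 4 (2-3): L=3.6274, (cx,cy)=(0.4425,0.8968)
member 5 (2-4): L=3.0630, (cx,cy)=(1.0000,0.0000)
member 6 (3-4): L=3.5648, (cx,cy)=(0.4090,-0.9125)
member 7 (3-5): L=2.8291, (cx,cy)=(1.0000,-0.0088)
member 8 (4-5): L=3.5071, (cx,cy)=(0.3909,0.9204)
member 9 (4-6): L=2.7030, (cx,cy)=(1.0000,0.0000)
member 10 (5-6): L=3.4920, (cx,cy)=(0.3814,-0.9244)
solve A·x = −loads:
  F[0-1] = -2268.2553 N (compression)
  F[0-2] = +231.3632 N (tension)
  F[1-2] = +2532.7542 N (tension)
  F[1-3] = -1679.8867 N (compression)
  F[2-3] = +839.8538 N (tension)
  F[2-4] = +1288.8951 N (tension)
  F[3-4] = -1096.0770 N (compression)
  F[3-5] = -840.6330 N (compression)
  F[4-5] = +1086.6829 N (tension)
  F[4-6] = +415.7906 N (tension)
  F[5-6] = -1090.0520 N (compression)
  Rx@0 = +561.6800 N
  Ry@0 = +2125.1034 N
  Ry@6 = +1007.6366 N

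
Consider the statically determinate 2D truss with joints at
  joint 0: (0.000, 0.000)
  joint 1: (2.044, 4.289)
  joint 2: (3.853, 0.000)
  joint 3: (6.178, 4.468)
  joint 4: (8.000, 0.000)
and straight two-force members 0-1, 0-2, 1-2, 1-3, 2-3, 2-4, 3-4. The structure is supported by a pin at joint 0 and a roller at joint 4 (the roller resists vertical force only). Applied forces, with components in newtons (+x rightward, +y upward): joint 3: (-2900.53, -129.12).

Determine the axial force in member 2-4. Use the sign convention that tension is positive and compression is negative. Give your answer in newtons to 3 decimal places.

-619.934

N=5 nodes, M=7 members, R=3 reactions → 2N=10, M+R=10
member 0 (0-1): L=4.7512, (cx,cy)=(0.4302,0.9027)
member 1 (0-2): L=3.8530, (cx,cy)=(1.0000,0.0000)
member 2 (1-2): L=4.6549, (cx,cy)=(0.3886,-0.9214)
member 3 (1-3): L=4.1379, (cx,cy)=(0.9991,0.0433)
member 4 (2-3): L=5.0367, (cx,cy)=(0.4616,0.8871)
member 5 (2-4): L=4.1470, (cx,cy)=(1.0000,0.0000)
member 6 (3-4): L=4.8252, (cx,cy)=(0.3776,-0.9260)
solve A·x = −loads:
  F[0-1] = -1827.0761 N (compression)
  F[0-2] = -2114.5012 N (compression)
  F[1-2] = +1721.6771 N (tension)
  F[1-3] = -1456.4766 N (compression)
  F[2-3] = -1788.2730 N (compression)
  F[2-4] = -619.9339 N (compression)
  F[3-4] = +1641.7755 N (tension)
  Rx@0 = +2900.5300 N
  Ry@0 = +1649.3531 N
  Ry@4 = -1520.2331 N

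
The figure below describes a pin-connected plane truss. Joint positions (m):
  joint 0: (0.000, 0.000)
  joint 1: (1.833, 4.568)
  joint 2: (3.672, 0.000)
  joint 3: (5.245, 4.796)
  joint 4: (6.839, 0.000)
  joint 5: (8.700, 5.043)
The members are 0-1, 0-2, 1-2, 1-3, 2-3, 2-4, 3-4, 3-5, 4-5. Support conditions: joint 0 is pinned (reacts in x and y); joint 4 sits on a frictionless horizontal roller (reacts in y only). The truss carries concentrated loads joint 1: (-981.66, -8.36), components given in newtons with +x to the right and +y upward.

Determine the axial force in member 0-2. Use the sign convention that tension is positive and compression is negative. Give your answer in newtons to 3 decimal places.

-716.098

N=6 nodes, M=9 members, R=3 reactions → 2N=12, M+R=12
member 0 (0-1): L=4.9220, (cx,cy)=(0.3724,0.9281)
member 1 (0-2): L=3.6720, (cx,cy)=(1.0000,0.0000)
member 2 (1-2): L=4.9243, (cx,cy)=(0.3735,-0.9276)
member 3 (1-3): L=3.4196, (cx,cy)=(0.9978,0.0667)
member 4 (2-3): L=5.0474, (cx,cy)=(0.3116,0.9502)
member 5 (2-4): L=3.1670, (cx,cy)=(1.0000,0.0000)
member 6 (3-4): L=5.0540, (cx,cy)=(0.3154,-0.9490)
member 7 (3-5): L=3.4638, (cx,cy)=(0.9975,0.0713)
member 8 (4-5): L=5.3754, (cx,cy)=(0.3462,0.9382)
solve A·x = −loads:
  F[0-1] = -713.0965 N (compression)
  F[0-2] = -716.0984 N (compression)
  F[1-2] = +736.1879 N (tension)
  F[1-3] = +442.1488 N (tension)
  F[2-3] = -718.7170 N (compression)
  F[2-4] = -217.1786 N (compression)
  F[3-4] = +688.5890 N (tension)
  F[3-5] = +0.0000 N (tension)
  F[4-5] = +0.0000 N (tension)
  Rx@0 = +981.6600 N
  Ry@0 = +661.8033 N
  Ry@4 = -653.4433 N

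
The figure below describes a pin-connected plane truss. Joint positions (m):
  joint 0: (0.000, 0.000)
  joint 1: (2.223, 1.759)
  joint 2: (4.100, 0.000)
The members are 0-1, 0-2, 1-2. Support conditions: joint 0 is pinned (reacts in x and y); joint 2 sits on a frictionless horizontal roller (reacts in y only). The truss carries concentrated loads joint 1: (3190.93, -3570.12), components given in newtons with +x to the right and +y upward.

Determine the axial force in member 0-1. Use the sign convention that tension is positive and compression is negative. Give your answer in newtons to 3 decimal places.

N=3 nodes, M=3 members, R=3 reactions → 2N=6, M+R=6
member 0 (0-1): L=2.8348, (cx,cy)=(0.7842,0.6205)
member 1 (0-2): L=4.1000, (cx,cy)=(1.0000,0.0000)
member 2 (1-2): L=2.5724, (cx,cy)=(0.7297,-0.6838)
solve A·x = −loads:
  F[0-1] = -427.7613 N (compression)
  F[0-2] = +3526.3787 N (tension)
  F[1-2] = -4832.8369 N (compression)
  Rx@0 = -3190.9300 N
  Ry@0 = +265.4316 N
  Ry@2 = +3304.6884 N

-427.761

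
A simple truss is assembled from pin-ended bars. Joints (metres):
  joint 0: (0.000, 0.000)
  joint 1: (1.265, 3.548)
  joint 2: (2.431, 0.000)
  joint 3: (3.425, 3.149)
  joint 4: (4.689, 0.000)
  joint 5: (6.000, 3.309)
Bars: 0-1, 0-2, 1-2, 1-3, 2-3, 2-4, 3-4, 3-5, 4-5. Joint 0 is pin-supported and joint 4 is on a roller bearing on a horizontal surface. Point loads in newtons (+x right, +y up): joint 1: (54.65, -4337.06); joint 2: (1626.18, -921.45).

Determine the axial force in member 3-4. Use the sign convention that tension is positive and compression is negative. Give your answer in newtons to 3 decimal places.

N=6 nodes, M=9 members, R=3 reactions → 2N=12, M+R=12
member 0 (0-1): L=3.7668, (cx,cy)=(0.3358,0.9419)
member 1 (0-2): L=2.4310, (cx,cy)=(1.0000,0.0000)
member 2 (1-2): L=3.7347, (cx,cy)=(0.3122,-0.9500)
member 3 (1-3): L=2.1965, (cx,cy)=(0.9834,-0.1816)
member 4 (2-3): L=3.3022, (cx,cy)=(0.3010,0.9536)
member 5 (2-4): L=2.2580, (cx,cy)=(1.0000,0.0000)
member 6 (3-4): L=3.3932, (cx,cy)=(0.3725,-0.9280)
member 7 (3-5): L=2.5800, (cx,cy)=(0.9981,0.0620)
member 8 (4-5): L=3.5592, (cx,cy)=(0.3683,0.9297)
solve A·x = −loads:
  F[0-1] = -3789.4661 N (compression)
  F[0-2] = +2953.4533 N (tension)
  F[1-2] = -585.5399 N (compression)
  F[1-3] = -1163.8248 N (compression)
  F[2-3] = +1549.5921 N (tension)
  F[2-4] = +678.0116 N (tension)
  F[3-4] = -1820.1251 N (compression)
  F[3-5] = +0.0000 N (tension)
  F[4-5] = -0.0000 N (compression)
  Rx@0 = -1680.8300 N
  Ry@0 = +3569.3814 N
  Ry@4 = +1689.1286 N

-1820.125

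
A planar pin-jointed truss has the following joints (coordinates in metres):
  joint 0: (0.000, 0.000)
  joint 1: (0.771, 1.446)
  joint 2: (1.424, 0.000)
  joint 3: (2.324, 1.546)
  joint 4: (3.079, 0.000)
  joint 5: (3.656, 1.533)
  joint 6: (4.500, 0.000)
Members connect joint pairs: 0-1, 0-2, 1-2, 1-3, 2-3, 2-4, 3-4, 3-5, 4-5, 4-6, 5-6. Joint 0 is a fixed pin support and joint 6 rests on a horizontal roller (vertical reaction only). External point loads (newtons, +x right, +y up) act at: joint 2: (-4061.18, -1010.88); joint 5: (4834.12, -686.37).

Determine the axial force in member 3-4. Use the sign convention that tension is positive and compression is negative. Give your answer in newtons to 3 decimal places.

N=7 nodes, M=11 members, R=3 reactions → 2N=14, M+R=14
member 0 (0-1): L=1.6387, (cx,cy)=(0.4705,0.8824)
member 1 (0-2): L=1.4240, (cx,cy)=(1.0000,0.0000)
member 2 (1-2): L=1.5866, (cx,cy)=(0.4116,-0.9114)
member 3 (1-3): L=1.5562, (cx,cy)=(0.9979,0.0643)
member 4 (2-3): L=1.7889, (cx,cy)=(0.5031,0.8642)
member 5 (2-4): L=1.6550, (cx,cy)=(1.0000,0.0000)
member 6 (3-4): L=1.7205, (cx,cy)=(0.4388,-0.8986)
member 7 (3-5): L=1.3321, (cx,cy)=(1.0000,-0.0098)
member 8 (4-5): L=1.6380, (cx,cy)=(0.3523,0.9359)
member 9 (4-6): L=1.4210, (cx,cy)=(1.0000,0.0000)
member 10 (5-6): L=1.7500, (cx,cy)=(0.4823,-0.8760)
solve A·x = −loads:
  F[0-1] = +937.3244 N (tension)
  F[0-2] = +331.9353 N (tension)
  F[1-2] = -851.6032 N (compression)
  F[1-3] = +793.1381 N (tension)
  F[2-3] = +2067.7641 N (tension)
  F[2-4] = +3002.3162 N (tension)
  F[3-4] = -2075.2287 N (compression)
  F[3-5] = +2742.5954 N (tension)
  F[4-5] = +1992.4567 N (tension)
  F[4-6] = +1389.7913 N (tension)
  F[5-6] = -2881.6410 N (compression)
  Rx@0 = -772.9400 N
  Ry@0 = -827.0984 N
  Ry@6 = +2524.3484 N

-2075.229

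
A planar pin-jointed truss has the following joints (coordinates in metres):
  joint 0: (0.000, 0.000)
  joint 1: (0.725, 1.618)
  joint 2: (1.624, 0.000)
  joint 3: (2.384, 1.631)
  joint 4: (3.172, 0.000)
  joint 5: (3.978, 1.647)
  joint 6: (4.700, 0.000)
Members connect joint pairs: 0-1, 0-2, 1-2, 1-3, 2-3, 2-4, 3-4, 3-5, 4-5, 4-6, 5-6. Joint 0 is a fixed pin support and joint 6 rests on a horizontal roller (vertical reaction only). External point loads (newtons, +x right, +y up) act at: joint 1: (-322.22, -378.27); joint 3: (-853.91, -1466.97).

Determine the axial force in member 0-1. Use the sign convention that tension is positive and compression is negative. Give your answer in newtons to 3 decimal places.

N=7 nodes, M=11 members, R=3 reactions → 2N=14, M+R=14
member 0 (0-1): L=1.7730, (cx,cy)=(0.4089,0.9126)
member 1 (0-2): L=1.6240, (cx,cy)=(1.0000,0.0000)
member 2 (1-2): L=1.8510, (cx,cy)=(0.4857,-0.8741)
member 3 (1-3): L=1.6591, (cx,cy)=(1.0000,0.0078)
member 4 (2-3): L=1.7994, (cx,cy)=(0.4224,0.9064)
member 5 (2-4): L=1.5480, (cx,cy)=(1.0000,0.0000)
member 6 (3-4): L=1.8114, (cx,cy)=(0.4350,-0.9004)
member 7 (3-5): L=1.5941, (cx,cy)=(0.9999,0.0100)
member 8 (4-5): L=1.8336, (cx,cy)=(0.4396,0.8982)
member 9 (4-6): L=1.5280, (cx,cy)=(1.0000,0.0000)
member 10 (5-6): L=1.7983, (cx,cy)=(0.4015,-0.9159)
solve A·x = −loads:
  F[0-1] = -1588.9589 N (compression)
  F[0-2] = -526.3886 N (compression)
  F[1-2] = +1217.8622 N (tension)
  F[1-3] = -919.0517 N (compression)
  F[2-3] = -1174.4743 N (compression)
  F[2-4] = +561.1740 N (tension)
  F[3-4] = -443.0110 N (compression)
  F[3-5] = -368.4709 N (compression)
  F[4-5] = +444.0986 N (tension)
  F[4-6] = +173.2434 N (tension)
  F[5-6] = -431.5014 N (compression)
  Rx@0 = +1176.1300 N
  Ry@0 = +1450.0436 N
  Ry@6 = +395.1964 N

-1588.959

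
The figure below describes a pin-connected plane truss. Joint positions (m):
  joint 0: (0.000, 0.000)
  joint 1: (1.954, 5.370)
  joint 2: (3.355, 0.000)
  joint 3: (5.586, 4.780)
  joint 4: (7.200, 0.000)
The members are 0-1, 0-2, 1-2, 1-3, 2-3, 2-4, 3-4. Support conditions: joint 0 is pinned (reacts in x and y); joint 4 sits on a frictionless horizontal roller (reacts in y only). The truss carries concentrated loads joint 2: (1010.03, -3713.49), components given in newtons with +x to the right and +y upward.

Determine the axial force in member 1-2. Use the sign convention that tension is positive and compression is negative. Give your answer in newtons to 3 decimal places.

2266.695

N=5 nodes, M=7 members, R=3 reactions → 2N=10, M+R=10
member 0 (0-1): L=5.7145, (cx,cy)=(0.3419,0.9397)
member 1 (0-2): L=3.3550, (cx,cy)=(1.0000,0.0000)
member 2 (1-2): L=5.5497, (cx,cy)=(0.2524,-0.9676)
member 3 (1-3): L=3.6796, (cx,cy)=(0.9871,-0.1603)
member 4 (2-3): L=5.2750, (cx,cy)=(0.4229,0.9062)
member 5 (2-4): L=3.8450, (cx,cy)=(1.0000,0.0000)
member 6 (3-4): L=5.0451, (cx,cy)=(0.3199,-0.9474)
solve A·x = −loads:
  F[0-1] = -2110.3125 N (compression)
  F[0-2] = +1731.6298 N (tension)
  F[1-2] = +2266.6950 N (tension)
  F[1-3] = -1310.7727 N (compression)
  F[2-3] = +1677.6415 N (tension)
  F[2-4] = +584.2758 N (tension)
  F[3-4] = -1826.3637 N (compression)
  Rx@0 = -1010.0300 N
  Ry@0 = +1983.1068 N
  Ry@4 = +1730.3832 N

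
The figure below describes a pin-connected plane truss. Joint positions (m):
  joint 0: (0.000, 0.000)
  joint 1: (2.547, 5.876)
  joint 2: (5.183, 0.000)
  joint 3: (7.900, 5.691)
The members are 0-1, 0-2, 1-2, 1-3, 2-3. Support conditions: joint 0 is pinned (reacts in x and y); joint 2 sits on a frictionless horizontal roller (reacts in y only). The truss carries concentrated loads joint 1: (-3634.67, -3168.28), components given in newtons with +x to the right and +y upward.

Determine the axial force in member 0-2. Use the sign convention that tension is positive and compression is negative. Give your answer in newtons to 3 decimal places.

-1150.092

N=4 nodes, M=5 members, R=3 reactions → 2N=8, M+R=8
member 0 (0-1): L=6.4043, (cx,cy)=(0.3977,0.9175)
member 1 (0-2): L=5.1830, (cx,cy)=(1.0000,0.0000)
member 2 (1-2): L=6.4402, (cx,cy)=(0.4093,-0.9124)
member 3 (1-3): L=5.3562, (cx,cy)=(0.9994,-0.0345)
member 4 (2-3): L=6.3063, (cx,cy)=(0.4308,0.9024)
solve A·x = −loads:
  F[0-1] = -6247.3069 N (compression)
  F[0-2] = -1150.0921 N (compression)
  F[1-2] = +2809.8618 N (tension)
  F[1-3] = +0.0000 N (tension)
  F[2-3] = -0.0000 N (compression)
  Rx@0 = +3634.6700 N
  Ry@0 = +5731.9905 N
  Ry@2 = -2563.7105 N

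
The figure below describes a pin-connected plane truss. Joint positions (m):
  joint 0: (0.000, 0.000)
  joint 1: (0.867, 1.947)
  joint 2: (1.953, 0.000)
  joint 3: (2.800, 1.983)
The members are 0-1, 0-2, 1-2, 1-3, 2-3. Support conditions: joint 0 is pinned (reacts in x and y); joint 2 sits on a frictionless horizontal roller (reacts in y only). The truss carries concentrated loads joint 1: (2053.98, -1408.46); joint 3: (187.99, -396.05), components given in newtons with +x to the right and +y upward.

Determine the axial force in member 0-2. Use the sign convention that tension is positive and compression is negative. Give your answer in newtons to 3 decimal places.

1517.416

N=4 nodes, M=5 members, R=3 reactions → 2N=8, M+R=8
member 0 (0-1): L=2.1313, (cx,cy)=(0.4068,0.9135)
member 1 (0-2): L=1.9530, (cx,cy)=(1.0000,0.0000)
member 2 (1-2): L=2.2294, (cx,cy)=(0.4871,-0.8733)
member 3 (1-3): L=1.9333, (cx,cy)=(0.9998,0.0186)
member 4 (2-3): L=2.1563, (cx,cy)=(0.3928,0.9196)
solve A·x = −loads:
  F[0-1] = +1781.1435 N (tension)
  F[0-2] = +1517.4162 N (tension)
  F[1-2] = -3468.1784 N (compression)
  F[1-3] = +360.0814 N (tension)
  F[2-3] = -437.9561 N (compression)
  Rx@0 = -2241.9700 N
  Ry@0 = -1627.1121 N
  Ry@2 = +3431.6221 N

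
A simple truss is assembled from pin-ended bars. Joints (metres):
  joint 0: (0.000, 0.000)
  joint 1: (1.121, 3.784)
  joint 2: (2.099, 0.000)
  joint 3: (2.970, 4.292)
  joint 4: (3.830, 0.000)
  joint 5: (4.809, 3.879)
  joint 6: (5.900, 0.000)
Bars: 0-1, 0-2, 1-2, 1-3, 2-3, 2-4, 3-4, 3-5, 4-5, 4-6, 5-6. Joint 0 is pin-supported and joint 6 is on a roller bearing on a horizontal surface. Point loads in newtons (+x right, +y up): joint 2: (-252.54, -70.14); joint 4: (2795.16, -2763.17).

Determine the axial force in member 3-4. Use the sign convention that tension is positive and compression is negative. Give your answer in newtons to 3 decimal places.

N=7 nodes, M=11 members, R=3 reactions → 2N=14, M+R=14
member 0 (0-1): L=3.9466, (cx,cy)=(0.2840,0.9588)
member 1 (0-2): L=2.0990, (cx,cy)=(1.0000,0.0000)
member 2 (1-2): L=3.9083, (cx,cy)=(0.2502,-0.9682)
member 3 (1-3): L=1.9175, (cx,cy)=(0.9643,0.2649)
member 4 (2-3): L=4.3795, (cx,cy)=(0.1989,0.9800)
member 5 (2-4): L=1.7310, (cx,cy)=(1.0000,0.0000)
member 6 (3-4): L=4.3773, (cx,cy)=(0.1965,-0.9805)
member 7 (3-5): L=1.8848, (cx,cy)=(0.9757,-0.2191)
member 8 (4-5): L=4.0006, (cx,cy)=(0.2447,0.9696)
member 9 (4-6): L=2.0700, (cx,cy)=(1.0000,0.0000)
member 10 (5-6): L=4.0295, (cx,cy)=(0.2708,-0.9626)
solve A·x = −loads:
  F[0-1] = -1058.2253 N (compression)
  F[0-2] = +2843.2038 N (tension)
  F[1-2] = +898.8550 N (tension)
  F[1-3] = -544.9807 N (compression)
  F[2-3] = -816.4277 N (compression)
  F[2-4] = +3483.0404 N (tension)
  F[3-4] = +1173.6388 N (tension)
  F[3-5] = -941.3391 N (compression)
  F[4-5] = +1662.9658 N (tension)
  F[4-6] = +511.5162 N (tension)
  F[5-6] = -1889.2371 N (compression)
  Rx@0 = -2542.6200 N
  Ry@0 = +1014.6380 N
  Ry@6 = +1818.6720 N

1173.639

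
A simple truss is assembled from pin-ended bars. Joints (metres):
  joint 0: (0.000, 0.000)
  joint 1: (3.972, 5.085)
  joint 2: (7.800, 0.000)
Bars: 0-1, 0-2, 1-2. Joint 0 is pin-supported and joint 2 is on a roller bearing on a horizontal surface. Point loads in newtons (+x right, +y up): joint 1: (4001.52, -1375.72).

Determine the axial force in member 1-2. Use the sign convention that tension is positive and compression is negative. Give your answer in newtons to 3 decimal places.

-4142.124

N=3 nodes, M=3 members, R=3 reactions → 2N=6, M+R=6
member 0 (0-1): L=6.4524, (cx,cy)=(0.6156,0.7881)
member 1 (0-2): L=7.8000, (cx,cy)=(1.0000,0.0000)
member 2 (1-2): L=6.3648, (cx,cy)=(0.6014,-0.7989)
solve A·x = −loads:
  F[0-1] = +2453.4788 N (tension)
  F[0-2] = +2491.2053 N (tension)
  F[1-2] = -4142.1236 N (compression)
  Rx@0 = -4001.5200 N
  Ry@0 = -1933.5222 N
  Ry@2 = +3309.2422 N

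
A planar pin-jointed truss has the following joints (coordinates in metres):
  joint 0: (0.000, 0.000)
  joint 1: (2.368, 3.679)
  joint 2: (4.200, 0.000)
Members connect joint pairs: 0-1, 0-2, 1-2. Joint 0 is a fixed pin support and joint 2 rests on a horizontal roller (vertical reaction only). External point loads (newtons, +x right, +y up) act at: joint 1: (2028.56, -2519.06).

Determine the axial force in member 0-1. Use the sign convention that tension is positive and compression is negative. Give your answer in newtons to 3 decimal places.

N=3 nodes, M=3 members, R=3 reactions → 2N=6, M+R=6
member 0 (0-1): L=4.3752, (cx,cy)=(0.5412,0.8409)
member 1 (0-2): L=4.2000, (cx,cy)=(1.0000,0.0000)
member 2 (1-2): L=4.1099, (cx,cy)=(0.4458,-0.8952)
solve A·x = −loads:
  F[0-1] = +806.4610 N (tension)
  F[0-2] = +1592.0782 N (tension)
  F[1-2] = -3571.6592 N (compression)
  Rx@0 = -2028.5600 N
  Ry@0 = -678.1320 N
  Ry@2 = +3197.1920 N

806.461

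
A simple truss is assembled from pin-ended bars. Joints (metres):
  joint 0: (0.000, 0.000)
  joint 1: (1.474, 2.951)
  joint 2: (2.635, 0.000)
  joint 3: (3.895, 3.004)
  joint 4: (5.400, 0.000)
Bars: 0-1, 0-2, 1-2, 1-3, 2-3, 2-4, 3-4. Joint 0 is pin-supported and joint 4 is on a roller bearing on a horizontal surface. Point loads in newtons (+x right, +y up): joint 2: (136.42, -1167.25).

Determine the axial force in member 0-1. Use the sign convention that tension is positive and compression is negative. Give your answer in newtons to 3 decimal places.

-668.085

N=5 nodes, M=7 members, R=3 reactions → 2N=10, M+R=10
member 0 (0-1): L=3.2986, (cx,cy)=(0.4468,0.8946)
member 1 (0-2): L=2.6350, (cx,cy)=(1.0000,0.0000)
member 2 (1-2): L=3.1712, (cx,cy)=(0.3661,-0.9306)
member 3 (1-3): L=2.4216, (cx,cy)=(0.9998,0.0219)
member 4 (2-3): L=3.2575, (cx,cy)=(0.3868,0.9222)
member 5 (2-4): L=2.7650, (cx,cy)=(1.0000,0.0000)
member 6 (3-4): L=3.3599, (cx,cy)=(0.4479,-0.8941)
solve A·x = −loads:
  F[0-1] = -668.0854 N (compression)
  F[0-2] = +434.9538 N (tension)
  F[1-2] = +629.8195 N (tension)
  F[1-3] = -529.2444 N (compression)
  F[2-3] = +630.2098 N (tension)
  F[2-4] = +285.3562 N (tension)
  F[3-4] = -637.0585 N (compression)
  Rx@0 = -136.4200 N
  Ry@0 = +597.6752 N
  Ry@4 = +569.5748 N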